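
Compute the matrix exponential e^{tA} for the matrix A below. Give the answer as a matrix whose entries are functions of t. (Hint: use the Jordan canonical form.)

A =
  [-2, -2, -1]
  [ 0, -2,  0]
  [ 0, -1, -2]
e^{tA} =
  [exp(-2*t), t^2*exp(-2*t)/2 - 2*t*exp(-2*t), -t*exp(-2*t)]
  [0, exp(-2*t), 0]
  [0, -t*exp(-2*t), exp(-2*t)]

Strategy: write A = P · J · P⁻¹ where J is a Jordan canonical form, so e^{tA} = P · e^{tJ} · P⁻¹, and e^{tJ} can be computed block-by-block.

A has Jordan form
J =
  [-2,  1,  0]
  [ 0, -2,  1]
  [ 0,  0, -2]
(up to reordering of blocks).

Per-block formulas:
  For a 3×3 Jordan block J_3(-2): exp(t · J_3(-2)) = e^(-2t)·(I + t·N + (t^2/2)·N^2), where N is the 3×3 nilpotent shift.

After assembling e^{tJ} and conjugating by P, we get:

e^{tA} =
  [exp(-2*t), t^2*exp(-2*t)/2 - 2*t*exp(-2*t), -t*exp(-2*t)]
  [0, exp(-2*t), 0]
  [0, -t*exp(-2*t), exp(-2*t)]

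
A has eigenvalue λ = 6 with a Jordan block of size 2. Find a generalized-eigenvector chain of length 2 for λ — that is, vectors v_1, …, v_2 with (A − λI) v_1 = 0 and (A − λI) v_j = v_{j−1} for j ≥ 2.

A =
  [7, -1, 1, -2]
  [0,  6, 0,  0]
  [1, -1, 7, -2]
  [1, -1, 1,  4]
A Jordan chain for λ = 6 of length 2:
v_1 = (1, 0, 1, 1)ᵀ
v_2 = (1, 0, 0, 0)ᵀ

Let N = A − (6)·I. We want v_2 with N^2 v_2 = 0 but N^1 v_2 ≠ 0; then v_{j-1} := N · v_j for j = 2, …, 2.

Pick v_2 = (1, 0, 0, 0)ᵀ.
Then v_1 = N · v_2 = (1, 0, 1, 1)ᵀ.

Sanity check: (A − (6)·I) v_1 = (0, 0, 0, 0)ᵀ = 0. ✓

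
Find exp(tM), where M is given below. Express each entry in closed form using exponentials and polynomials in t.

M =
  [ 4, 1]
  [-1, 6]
e^{tM} =
  [-t*exp(5*t) + exp(5*t), t*exp(5*t)]
  [-t*exp(5*t), t*exp(5*t) + exp(5*t)]

Strategy: write M = P · J · P⁻¹ where J is a Jordan canonical form, so e^{tM} = P · e^{tJ} · P⁻¹, and e^{tJ} can be computed block-by-block.

M has Jordan form
J =
  [5, 1]
  [0, 5]
(up to reordering of blocks).

Per-block formulas:
  For a 2×2 Jordan block J_2(5): exp(t · J_2(5)) = e^(5t)·(I + t·N), where N is the 2×2 nilpotent shift.

After assembling e^{tJ} and conjugating by P, we get:

e^{tM} =
  [-t*exp(5*t) + exp(5*t), t*exp(5*t)]
  [-t*exp(5*t), t*exp(5*t) + exp(5*t)]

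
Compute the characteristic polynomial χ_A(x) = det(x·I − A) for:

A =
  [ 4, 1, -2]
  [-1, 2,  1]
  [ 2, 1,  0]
x^3 - 6*x^2 + 12*x - 8

Expanding det(x·I − A) (e.g. by cofactor expansion or by noting that A is similar to its Jordan form J, which has the same characteristic polynomial as A) gives
  χ_A(x) = x^3 - 6*x^2 + 12*x - 8
which factors as (x - 2)^3. The eigenvalues (with algebraic multiplicities) are λ = 2 with multiplicity 3.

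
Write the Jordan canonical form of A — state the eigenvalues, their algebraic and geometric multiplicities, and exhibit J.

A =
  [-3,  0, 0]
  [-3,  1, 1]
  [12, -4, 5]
J_1(-3) ⊕ J_2(3)

The characteristic polynomial is
  det(x·I − A) = x^3 - 3*x^2 - 9*x + 27 = (x - 3)^2*(x + 3)

Eigenvalues and multiplicities (the geometric multiplicity of λ is n − rank(A − λI), which equals the number of Jordan blocks for λ):
  λ = -3: algebraic multiplicity = 1, geometric multiplicity = 1
  λ = 3: algebraic multiplicity = 2, geometric multiplicity = 1

Determining the block sizes for each eigenvalue:
  λ = -3: one block (gm = 1), so the single block has size am = 1 → block sizes [1]
  λ = 3: one block (gm = 1), so the single block has size am = 2 → block sizes [2]

Assembling the blocks gives a Jordan form
J =
  [-3, 0, 0]
  [ 0, 3, 1]
  [ 0, 0, 3]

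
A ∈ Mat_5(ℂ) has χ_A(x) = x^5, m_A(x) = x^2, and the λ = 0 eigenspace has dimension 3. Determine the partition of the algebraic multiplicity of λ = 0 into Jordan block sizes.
Block sizes for λ = 0: [2, 2, 1]

Step 1 — from the characteristic polynomial, algebraic multiplicity of λ = 0 is 5. From dim ker(A − (0)·I) = 3, there are exactly 3 Jordan blocks for λ = 0.
Step 2 — from the minimal polynomial, the factor (x − 0)^2 tells us the largest block for λ = 0 has size 2.
Step 3 — with total size 5, 3 blocks, and largest block 2, the block sizes (in nonincreasing order) are [2, 2, 1].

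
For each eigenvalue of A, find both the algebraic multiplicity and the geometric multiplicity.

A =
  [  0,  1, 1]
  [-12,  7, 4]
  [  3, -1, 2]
λ = 3: alg = 3, geom = 2

Step 1 — factor the characteristic polynomial to read off the algebraic multiplicities:
  χ_A(x) = (x - 3)^3

Step 2 — compute geometric multiplicities via the rank-nullity identity g(λ) = n − rank(A − λI):
  rank(A − (3)·I) = 1, so dim ker(A − (3)·I) = n − 1 = 2

Summary:
  λ = 3: algebraic multiplicity = 3, geometric multiplicity = 2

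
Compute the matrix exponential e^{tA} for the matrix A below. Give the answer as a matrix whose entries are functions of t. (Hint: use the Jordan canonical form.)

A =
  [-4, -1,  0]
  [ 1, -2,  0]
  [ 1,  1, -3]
e^{tA} =
  [-t*exp(-3*t) + exp(-3*t), -t*exp(-3*t), 0]
  [t*exp(-3*t), t*exp(-3*t) + exp(-3*t), 0]
  [t*exp(-3*t), t*exp(-3*t), exp(-3*t)]

Strategy: write A = P · J · P⁻¹ where J is a Jordan canonical form, so e^{tA} = P · e^{tJ} · P⁻¹, and e^{tJ} can be computed block-by-block.

A has Jordan form
J =
  [-3,  1,  0]
  [ 0, -3,  0]
  [ 0,  0, -3]
(up to reordering of blocks).

Per-block formulas:
  For a 1×1 block at λ = -3: exp(t · [-3]) = [e^(-3t)].
  For a 2×2 Jordan block J_2(-3): exp(t · J_2(-3)) = e^(-3t)·(I + t·N), where N is the 2×2 nilpotent shift.

After assembling e^{tJ} and conjugating by P, we get:

e^{tA} =
  [-t*exp(-3*t) + exp(-3*t), -t*exp(-3*t), 0]
  [t*exp(-3*t), t*exp(-3*t) + exp(-3*t), 0]
  [t*exp(-3*t), t*exp(-3*t), exp(-3*t)]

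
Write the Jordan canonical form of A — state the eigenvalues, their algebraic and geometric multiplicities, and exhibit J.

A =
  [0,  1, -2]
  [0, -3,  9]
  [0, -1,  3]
J_3(0)

The characteristic polynomial is
  det(x·I − A) = x^3

Eigenvalues and multiplicities (the geometric multiplicity of λ is n − rank(A − λI), which equals the number of Jordan blocks for λ):
  λ = 0: algebraic multiplicity = 3, geometric multiplicity = 1

Determining the block sizes for each eigenvalue:
  λ = 0: one block (gm = 1), so the single block has size am = 3 → block sizes [3]

Assembling the blocks gives a Jordan form
J =
  [0, 1, 0]
  [0, 0, 1]
  [0, 0, 0]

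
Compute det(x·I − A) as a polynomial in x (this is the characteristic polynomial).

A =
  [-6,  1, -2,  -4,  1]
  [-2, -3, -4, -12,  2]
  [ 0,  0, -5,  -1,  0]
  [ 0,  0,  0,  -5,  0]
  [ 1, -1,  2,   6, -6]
x^5 + 25*x^4 + 250*x^3 + 1250*x^2 + 3125*x + 3125

Expanding det(x·I − A) (e.g. by cofactor expansion or by noting that A is similar to its Jordan form J, which has the same characteristic polynomial as A) gives
  χ_A(x) = x^5 + 25*x^4 + 250*x^3 + 1250*x^2 + 3125*x + 3125
which factors as (x + 5)^5. The eigenvalues (with algebraic multiplicities) are λ = -5 with multiplicity 5.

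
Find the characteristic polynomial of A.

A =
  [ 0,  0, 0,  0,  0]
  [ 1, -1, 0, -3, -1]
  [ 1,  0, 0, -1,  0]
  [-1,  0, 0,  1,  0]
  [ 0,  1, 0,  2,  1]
x^5 - x^4

Expanding det(x·I − A) (e.g. by cofactor expansion or by noting that A is similar to its Jordan form J, which has the same characteristic polynomial as A) gives
  χ_A(x) = x^5 - x^4
which factors as x^4*(x - 1). The eigenvalues (with algebraic multiplicities) are λ = 0 with multiplicity 4, λ = 1 with multiplicity 1.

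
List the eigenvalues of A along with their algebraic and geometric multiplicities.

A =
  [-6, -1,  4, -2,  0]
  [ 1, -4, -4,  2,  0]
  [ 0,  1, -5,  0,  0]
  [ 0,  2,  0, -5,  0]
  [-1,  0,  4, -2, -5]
λ = -5: alg = 5, geom = 3

Step 1 — factor the characteristic polynomial to read off the algebraic multiplicities:
  χ_A(x) = (x + 5)^5

Step 2 — compute geometric multiplicities via the rank-nullity identity g(λ) = n − rank(A − λI):
  rank(A − (-5)·I) = 2, so dim ker(A − (-5)·I) = n − 2 = 3

Summary:
  λ = -5: algebraic multiplicity = 5, geometric multiplicity = 3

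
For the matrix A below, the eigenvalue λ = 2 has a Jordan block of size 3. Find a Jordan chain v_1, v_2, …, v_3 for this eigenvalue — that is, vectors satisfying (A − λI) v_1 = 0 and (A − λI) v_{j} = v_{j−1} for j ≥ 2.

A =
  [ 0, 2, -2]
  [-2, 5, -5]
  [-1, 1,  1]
A Jordan chain for λ = 2 of length 3:
v_1 = (2, 3, 1)ᵀ
v_2 = (-2, -2, -1)ᵀ
v_3 = (1, 0, 0)ᵀ

Let N = A − (2)·I. We want v_3 with N^3 v_3 = 0 but N^2 v_3 ≠ 0; then v_{j-1} := N · v_j for j = 3, …, 2.

Pick v_3 = (1, 0, 0)ᵀ.
Then v_2 = N · v_3 = (-2, -2, -1)ᵀ.
Then v_1 = N · v_2 = (2, 3, 1)ᵀ.

Sanity check: (A − (2)·I) v_1 = (0, 0, 0)ᵀ = 0. ✓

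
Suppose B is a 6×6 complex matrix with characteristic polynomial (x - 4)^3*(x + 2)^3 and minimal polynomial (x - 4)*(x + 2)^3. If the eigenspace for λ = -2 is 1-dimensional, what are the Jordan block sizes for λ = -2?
Block sizes for λ = -2: [3]

Step 1 — from the characteristic polynomial, algebraic multiplicity of λ = -2 is 3. From dim ker(B − (-2)·I) = 1, there are exactly 1 Jordan blocks for λ = -2.
Step 2 — from the minimal polynomial, the factor (x + 2)^3 tells us the largest block for λ = -2 has size 3.
Step 3 — with total size 3, 1 blocks, and largest block 3, the block sizes (in nonincreasing order) are [3].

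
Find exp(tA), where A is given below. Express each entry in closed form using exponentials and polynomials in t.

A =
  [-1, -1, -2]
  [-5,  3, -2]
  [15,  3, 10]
e^{tA} =
  [-5*t*exp(4*t) + exp(4*t), -t*exp(4*t), -2*t*exp(4*t)]
  [-5*t*exp(4*t), -t*exp(4*t) + exp(4*t), -2*t*exp(4*t)]
  [15*t*exp(4*t), 3*t*exp(4*t), 6*t*exp(4*t) + exp(4*t)]

Strategy: write A = P · J · P⁻¹ where J is a Jordan canonical form, so e^{tA} = P · e^{tJ} · P⁻¹, and e^{tJ} can be computed block-by-block.

A has Jordan form
J =
  [4, 1, 0]
  [0, 4, 0]
  [0, 0, 4]
(up to reordering of blocks).

Per-block formulas:
  For a 1×1 block at λ = 4: exp(t · [4]) = [e^(4t)].
  For a 2×2 Jordan block J_2(4): exp(t · J_2(4)) = e^(4t)·(I + t·N), where N is the 2×2 nilpotent shift.

After assembling e^{tJ} and conjugating by P, we get:

e^{tA} =
  [-5*t*exp(4*t) + exp(4*t), -t*exp(4*t), -2*t*exp(4*t)]
  [-5*t*exp(4*t), -t*exp(4*t) + exp(4*t), -2*t*exp(4*t)]
  [15*t*exp(4*t), 3*t*exp(4*t), 6*t*exp(4*t) + exp(4*t)]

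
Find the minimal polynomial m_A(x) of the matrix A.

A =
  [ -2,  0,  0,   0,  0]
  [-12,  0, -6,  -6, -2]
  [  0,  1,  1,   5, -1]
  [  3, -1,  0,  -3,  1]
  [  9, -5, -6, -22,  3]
x^4 - x^3 - 3*x^2 + 5*x - 2

The characteristic polynomial is χ_A(x) = (x - 1)^3*(x + 2)^2, so the eigenvalues are known. The minimal polynomial is
  m_A(x) = Π_λ (x − λ)^{k_λ}
where k_λ is the size of the *largest* Jordan block for λ (equivalently, the smallest k with (A − λI)^k v = 0 for every generalised eigenvector v of λ).

  λ = -2: largest Jordan block has size 1, contributing (x + 2)
  λ = 1: largest Jordan block has size 3, contributing (x − 1)^3

So m_A(x) = (x - 1)^3*(x + 2) = x^4 - x^3 - 3*x^2 + 5*x - 2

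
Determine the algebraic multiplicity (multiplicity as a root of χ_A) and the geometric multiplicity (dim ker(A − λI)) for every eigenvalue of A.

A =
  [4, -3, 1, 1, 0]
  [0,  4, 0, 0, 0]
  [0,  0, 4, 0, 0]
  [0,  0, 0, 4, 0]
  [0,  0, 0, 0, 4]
λ = 4: alg = 5, geom = 4

Step 1 — factor the characteristic polynomial to read off the algebraic multiplicities:
  χ_A(x) = (x - 4)^5

Step 2 — compute geometric multiplicities via the rank-nullity identity g(λ) = n − rank(A − λI):
  rank(A − (4)·I) = 1, so dim ker(A − (4)·I) = n − 1 = 4

Summary:
  λ = 4: algebraic multiplicity = 5, geometric multiplicity = 4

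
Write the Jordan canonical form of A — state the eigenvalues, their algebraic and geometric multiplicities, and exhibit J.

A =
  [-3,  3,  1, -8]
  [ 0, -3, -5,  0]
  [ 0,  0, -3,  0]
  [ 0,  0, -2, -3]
J_3(-3) ⊕ J_1(-3)

The characteristic polynomial is
  det(x·I − A) = x^4 + 12*x^3 + 54*x^2 + 108*x + 81 = (x + 3)^4

Eigenvalues and multiplicities (the geometric multiplicity of λ is n − rank(A − λI), which equals the number of Jordan blocks for λ):
  λ = -3: algebraic multiplicity = 4, geometric multiplicity = 2

Determining the block sizes for each eigenvalue:
  λ = -3: with am = 4 and gm = 2, the partition is not yet determined (e.g. several partitions of 4 into 2 parts exist). Let N = A − (-3)·I. Computing rank(N^1) = 2, rank(N^2) = 1, rank(N^3) = 0; the number of blocks of size ≥ j is rank(N^{j−1}) − rank(N^j), giving [2, 1, 1]. So we have 1 block(s) of size 3, 1 block(s) of size 1 → block sizes [3, 1]

Assembling the blocks gives a Jordan form
J =
  [-3,  1,  0,  0]
  [ 0, -3,  1,  0]
  [ 0,  0, -3,  0]
  [ 0,  0,  0, -3]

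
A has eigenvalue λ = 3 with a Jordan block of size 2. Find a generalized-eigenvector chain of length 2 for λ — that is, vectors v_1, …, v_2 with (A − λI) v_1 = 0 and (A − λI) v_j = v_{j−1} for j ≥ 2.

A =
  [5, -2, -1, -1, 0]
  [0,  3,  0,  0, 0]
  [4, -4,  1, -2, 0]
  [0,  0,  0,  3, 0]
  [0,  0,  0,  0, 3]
A Jordan chain for λ = 3 of length 2:
v_1 = (2, 0, 4, 0, 0)ᵀ
v_2 = (1, 0, 0, 0, 0)ᵀ

Let N = A − (3)·I. We want v_2 with N^2 v_2 = 0 but N^1 v_2 ≠ 0; then v_{j-1} := N · v_j for j = 2, …, 2.

Pick v_2 = (1, 0, 0, 0, 0)ᵀ.
Then v_1 = N · v_2 = (2, 0, 4, 0, 0)ᵀ.

Sanity check: (A − (3)·I) v_1 = (0, 0, 0, 0, 0)ᵀ = 0. ✓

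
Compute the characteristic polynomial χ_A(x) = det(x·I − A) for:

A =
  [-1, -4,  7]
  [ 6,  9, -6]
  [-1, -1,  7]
x^3 - 15*x^2 + 72*x - 108

Expanding det(x·I − A) (e.g. by cofactor expansion or by noting that A is similar to its Jordan form J, which has the same characteristic polynomial as A) gives
  χ_A(x) = x^3 - 15*x^2 + 72*x - 108
which factors as (x - 6)^2*(x - 3). The eigenvalues (with algebraic multiplicities) are λ = 3 with multiplicity 1, λ = 6 with multiplicity 2.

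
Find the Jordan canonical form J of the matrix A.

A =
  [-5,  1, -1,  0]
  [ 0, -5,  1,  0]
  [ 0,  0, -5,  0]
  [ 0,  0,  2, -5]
J_3(-5) ⊕ J_1(-5)

The characteristic polynomial is
  det(x·I − A) = x^4 + 20*x^3 + 150*x^2 + 500*x + 625 = (x + 5)^4

Eigenvalues and multiplicities (the geometric multiplicity of λ is n − rank(A − λI), which equals the number of Jordan blocks for λ):
  λ = -5: algebraic multiplicity = 4, geometric multiplicity = 2

Determining the block sizes for each eigenvalue:
  λ = -5: with am = 4 and gm = 2, the partition is not yet determined (e.g. several partitions of 4 into 2 parts exist). Let N = A − (-5)·I. Computing rank(N^1) = 2, rank(N^2) = 1, rank(N^3) = 0; the number of blocks of size ≥ j is rank(N^{j−1}) − rank(N^j), giving [2, 1, 1]. So we have 1 block(s) of size 3, 1 block(s) of size 1 → block sizes [3, 1]

Assembling the blocks gives a Jordan form
J =
  [-5,  1,  0,  0]
  [ 0, -5,  1,  0]
  [ 0,  0, -5,  0]
  [ 0,  0,  0, -5]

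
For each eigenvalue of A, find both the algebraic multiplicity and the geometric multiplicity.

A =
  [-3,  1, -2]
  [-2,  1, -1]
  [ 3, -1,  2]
λ = 0: alg = 3, geom = 1

Step 1 — factor the characteristic polynomial to read off the algebraic multiplicities:
  χ_A(x) = x^3

Step 2 — compute geometric multiplicities via the rank-nullity identity g(λ) = n − rank(A − λI):
  rank(A − (0)·I) = 2, so dim ker(A − (0)·I) = n − 2 = 1

Summary:
  λ = 0: algebraic multiplicity = 3, geometric multiplicity = 1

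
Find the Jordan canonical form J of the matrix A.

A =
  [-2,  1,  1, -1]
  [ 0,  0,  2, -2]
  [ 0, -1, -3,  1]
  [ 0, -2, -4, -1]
J_1(-2) ⊕ J_1(-2) ⊕ J_2(-1)

The characteristic polynomial is
  det(x·I − A) = x^4 + 6*x^3 + 13*x^2 + 12*x + 4 = (x + 1)^2*(x + 2)^2

Eigenvalues and multiplicities (the geometric multiplicity of λ is n − rank(A − λI), which equals the number of Jordan blocks for λ):
  λ = -2: algebraic multiplicity = 2, geometric multiplicity = 2
  λ = -1: algebraic multiplicity = 2, geometric multiplicity = 1

Determining the block sizes for each eigenvalue:
  λ = -2: gm = am = 2, so every block has size 1 → block sizes [1, 1]
  λ = -1: one block (gm = 1), so the single block has size am = 2 → block sizes [2]

Assembling the blocks gives a Jordan form
J =
  [-2,  0,  0,  0]
  [ 0, -2,  0,  0]
  [ 0,  0, -1,  1]
  [ 0,  0,  0, -1]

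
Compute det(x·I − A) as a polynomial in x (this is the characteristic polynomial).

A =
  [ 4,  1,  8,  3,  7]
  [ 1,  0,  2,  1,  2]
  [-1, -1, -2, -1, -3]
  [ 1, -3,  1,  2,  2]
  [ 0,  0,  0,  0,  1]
x^5 - 5*x^4 + 10*x^3 - 10*x^2 + 5*x - 1

Expanding det(x·I − A) (e.g. by cofactor expansion or by noting that A is similar to its Jordan form J, which has the same characteristic polynomial as A) gives
  χ_A(x) = x^5 - 5*x^4 + 10*x^3 - 10*x^2 + 5*x - 1
which factors as (x - 1)^5. The eigenvalues (with algebraic multiplicities) are λ = 1 with multiplicity 5.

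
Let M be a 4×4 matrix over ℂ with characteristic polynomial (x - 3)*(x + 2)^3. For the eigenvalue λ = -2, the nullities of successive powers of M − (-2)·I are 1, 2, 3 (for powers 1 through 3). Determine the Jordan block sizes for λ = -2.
Block sizes for λ = -2: [3]

From the dimensions of kernels of powers, the number of Jordan blocks of size at least j is d_j − d_{j−1} where d_j = dim ker(N^j) (with d_0 = 0). Computing the differences gives [1, 1, 1].
The number of blocks of size exactly k is (#blocks of size ≥ k) − (#blocks of size ≥ k + 1), so the partition is: 1 block(s) of size 3.
In nonincreasing order the block sizes are [3].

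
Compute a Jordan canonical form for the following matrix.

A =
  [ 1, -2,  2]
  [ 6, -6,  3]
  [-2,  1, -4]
J_2(-3) ⊕ J_1(-3)

The characteristic polynomial is
  det(x·I − A) = x^3 + 9*x^2 + 27*x + 27 = (x + 3)^3

Eigenvalues and multiplicities (the geometric multiplicity of λ is n − rank(A − λI), which equals the number of Jordan blocks for λ):
  λ = -3: algebraic multiplicity = 3, geometric multiplicity = 2

Determining the block sizes for each eigenvalue:
  λ = -3: 2 blocks summing to 3 forces exactly one block of size 2 and the rest size 1 → block sizes [2, 1]

Assembling the blocks gives a Jordan form
J =
  [-3,  1,  0]
  [ 0, -3,  0]
  [ 0,  0, -3]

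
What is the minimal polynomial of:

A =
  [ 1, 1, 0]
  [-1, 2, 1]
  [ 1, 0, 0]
x^3 - 3*x^2 + 3*x - 1

The characteristic polynomial is χ_A(x) = (x - 1)^3, so the eigenvalues are known. The minimal polynomial is
  m_A(x) = Π_λ (x − λ)^{k_λ}
where k_λ is the size of the *largest* Jordan block for λ (equivalently, the smallest k with (A − λI)^k v = 0 for every generalised eigenvector v of λ).

  λ = 1: largest Jordan block has size 3, contributing (x − 1)^3

So m_A(x) = (x - 1)^3 = x^3 - 3*x^2 + 3*x - 1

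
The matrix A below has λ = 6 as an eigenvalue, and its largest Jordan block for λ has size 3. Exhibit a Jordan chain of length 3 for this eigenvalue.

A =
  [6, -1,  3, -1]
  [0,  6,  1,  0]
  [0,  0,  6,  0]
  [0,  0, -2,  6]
A Jordan chain for λ = 6 of length 3:
v_1 = (1, 0, 0, 0)ᵀ
v_2 = (3, 1, 0, -2)ᵀ
v_3 = (0, 0, 1, 0)ᵀ

Let N = A − (6)·I. We want v_3 with N^3 v_3 = 0 but N^2 v_3 ≠ 0; then v_{j-1} := N · v_j for j = 3, …, 2.

Pick v_3 = (0, 0, 1, 0)ᵀ.
Then v_2 = N · v_3 = (3, 1, 0, -2)ᵀ.
Then v_1 = N · v_2 = (1, 0, 0, 0)ᵀ.

Sanity check: (A − (6)·I) v_1 = (0, 0, 0, 0)ᵀ = 0. ✓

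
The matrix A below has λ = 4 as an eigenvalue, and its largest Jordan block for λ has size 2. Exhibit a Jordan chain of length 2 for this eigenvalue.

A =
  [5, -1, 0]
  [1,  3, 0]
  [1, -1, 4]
A Jordan chain for λ = 4 of length 2:
v_1 = (1, 1, 1)ᵀ
v_2 = (1, 0, 0)ᵀ

Let N = A − (4)·I. We want v_2 with N^2 v_2 = 0 but N^1 v_2 ≠ 0; then v_{j-1} := N · v_j for j = 2, …, 2.

Pick v_2 = (1, 0, 0)ᵀ.
Then v_1 = N · v_2 = (1, 1, 1)ᵀ.

Sanity check: (A − (4)·I) v_1 = (0, 0, 0)ᵀ = 0. ✓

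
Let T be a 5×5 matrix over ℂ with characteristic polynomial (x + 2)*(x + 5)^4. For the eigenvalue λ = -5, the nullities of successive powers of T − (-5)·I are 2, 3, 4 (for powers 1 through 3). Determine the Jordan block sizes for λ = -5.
Block sizes for λ = -5: [3, 1]

From the dimensions of kernels of powers, the number of Jordan blocks of size at least j is d_j − d_{j−1} where d_j = dim ker(N^j) (with d_0 = 0). Computing the differences gives [2, 1, 1].
The number of blocks of size exactly k is (#blocks of size ≥ k) − (#blocks of size ≥ k + 1), so the partition is: 1 block(s) of size 1, 1 block(s) of size 3.
In nonincreasing order the block sizes are [3, 1].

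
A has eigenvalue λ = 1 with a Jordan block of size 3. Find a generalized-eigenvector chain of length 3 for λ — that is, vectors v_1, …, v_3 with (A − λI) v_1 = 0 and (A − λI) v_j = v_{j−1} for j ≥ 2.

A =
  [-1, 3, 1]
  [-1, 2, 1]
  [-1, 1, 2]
A Jordan chain for λ = 1 of length 3:
v_1 = (-2, -1, -1)ᵀ
v_2 = (3, 1, 1)ᵀ
v_3 = (0, 1, 0)ᵀ

Let N = A − (1)·I. We want v_3 with N^3 v_3 = 0 but N^2 v_3 ≠ 0; then v_{j-1} := N · v_j for j = 3, …, 2.

Pick v_3 = (0, 1, 0)ᵀ.
Then v_2 = N · v_3 = (3, 1, 1)ᵀ.
Then v_1 = N · v_2 = (-2, -1, -1)ᵀ.

Sanity check: (A − (1)·I) v_1 = (0, 0, 0)ᵀ = 0. ✓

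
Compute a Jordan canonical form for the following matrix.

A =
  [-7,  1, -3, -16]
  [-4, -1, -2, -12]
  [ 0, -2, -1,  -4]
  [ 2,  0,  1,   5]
J_2(-1) ⊕ J_2(-1)

The characteristic polynomial is
  det(x·I − A) = x^4 + 4*x^3 + 6*x^2 + 4*x + 1 = (x + 1)^4

Eigenvalues and multiplicities (the geometric multiplicity of λ is n − rank(A − λI), which equals the number of Jordan blocks for λ):
  λ = -1: algebraic multiplicity = 4, geometric multiplicity = 2

Determining the block sizes for each eigenvalue:
  λ = -1: with am = 4 and gm = 2, the partition is not yet determined (e.g. several partitions of 4 into 2 parts exist). Let N = A − (-1)·I. Computing rank(N^1) = 2, rank(N^2) = 0; the number of blocks of size ≥ j is rank(N^{j−1}) − rank(N^j), giving [2, 2]. So we have 2 block(s) of size 2 → block sizes [2, 2]

Assembling the blocks gives a Jordan form
J =
  [-1,  1,  0,  0]
  [ 0, -1,  0,  0]
  [ 0,  0, -1,  1]
  [ 0,  0,  0, -1]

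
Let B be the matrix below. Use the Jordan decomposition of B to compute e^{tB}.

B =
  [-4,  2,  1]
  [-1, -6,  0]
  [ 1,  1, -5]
e^{tB} =
  [t*exp(-5*t) + exp(-5*t), t^2*exp(-5*t)/2 + 2*t*exp(-5*t), t^2*exp(-5*t)/2 + t*exp(-5*t)]
  [-t*exp(-5*t), -t^2*exp(-5*t)/2 - t*exp(-5*t) + exp(-5*t), -t^2*exp(-5*t)/2]
  [t*exp(-5*t), t^2*exp(-5*t)/2 + t*exp(-5*t), t^2*exp(-5*t)/2 + exp(-5*t)]

Strategy: write B = P · J · P⁻¹ where J is a Jordan canonical form, so e^{tB} = P · e^{tJ} · P⁻¹, and e^{tJ} can be computed block-by-block.

B has Jordan form
J =
  [-5,  1,  0]
  [ 0, -5,  1]
  [ 0,  0, -5]
(up to reordering of blocks).

Per-block formulas:
  For a 3×3 Jordan block J_3(-5): exp(t · J_3(-5)) = e^(-5t)·(I + t·N + (t^2/2)·N^2), where N is the 3×3 nilpotent shift.

After assembling e^{tJ} and conjugating by P, we get:

e^{tB} =
  [t*exp(-5*t) + exp(-5*t), t^2*exp(-5*t)/2 + 2*t*exp(-5*t), t^2*exp(-5*t)/2 + t*exp(-5*t)]
  [-t*exp(-5*t), -t^2*exp(-5*t)/2 - t*exp(-5*t) + exp(-5*t), -t^2*exp(-5*t)/2]
  [t*exp(-5*t), t^2*exp(-5*t)/2 + t*exp(-5*t), t^2*exp(-5*t)/2 + exp(-5*t)]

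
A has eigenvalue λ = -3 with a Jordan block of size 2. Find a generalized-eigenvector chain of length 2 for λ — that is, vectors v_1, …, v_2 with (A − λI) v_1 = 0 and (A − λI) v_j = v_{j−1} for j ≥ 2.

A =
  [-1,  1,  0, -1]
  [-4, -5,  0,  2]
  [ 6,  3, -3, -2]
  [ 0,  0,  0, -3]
A Jordan chain for λ = -3 of length 2:
v_1 = (2, -4, 6, 0)ᵀ
v_2 = (1, 0, 0, 0)ᵀ

Let N = A − (-3)·I. We want v_2 with N^2 v_2 = 0 but N^1 v_2 ≠ 0; then v_{j-1} := N · v_j for j = 2, …, 2.

Pick v_2 = (1, 0, 0, 0)ᵀ.
Then v_1 = N · v_2 = (2, -4, 6, 0)ᵀ.

Sanity check: (A − (-3)·I) v_1 = (0, 0, 0, 0)ᵀ = 0. ✓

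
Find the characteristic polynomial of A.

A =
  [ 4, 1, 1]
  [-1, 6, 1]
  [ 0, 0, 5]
x^3 - 15*x^2 + 75*x - 125

Expanding det(x·I − A) (e.g. by cofactor expansion or by noting that A is similar to its Jordan form J, which has the same characteristic polynomial as A) gives
  χ_A(x) = x^3 - 15*x^2 + 75*x - 125
which factors as (x - 5)^3. The eigenvalues (with algebraic multiplicities) are λ = 5 with multiplicity 3.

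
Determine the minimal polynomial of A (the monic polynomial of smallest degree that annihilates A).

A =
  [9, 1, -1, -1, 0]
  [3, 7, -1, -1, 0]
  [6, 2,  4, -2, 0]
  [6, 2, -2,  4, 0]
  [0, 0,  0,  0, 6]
x^2 - 12*x + 36

The characteristic polynomial is χ_A(x) = (x - 6)^5, so the eigenvalues are known. The minimal polynomial is
  m_A(x) = Π_λ (x − λ)^{k_λ}
where k_λ is the size of the *largest* Jordan block for λ (equivalently, the smallest k with (A − λI)^k v = 0 for every generalised eigenvector v of λ).

  λ = 6: largest Jordan block has size 2, contributing (x − 6)^2

So m_A(x) = (x - 6)^2 = x^2 - 12*x + 36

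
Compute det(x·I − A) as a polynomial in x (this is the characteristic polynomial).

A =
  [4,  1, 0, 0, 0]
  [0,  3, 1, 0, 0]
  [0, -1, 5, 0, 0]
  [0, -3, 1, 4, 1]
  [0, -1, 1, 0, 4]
x^5 - 20*x^4 + 160*x^3 - 640*x^2 + 1280*x - 1024

Expanding det(x·I − A) (e.g. by cofactor expansion or by noting that A is similar to its Jordan form J, which has the same characteristic polynomial as A) gives
  χ_A(x) = x^5 - 20*x^4 + 160*x^3 - 640*x^2 + 1280*x - 1024
which factors as (x - 4)^5. The eigenvalues (with algebraic multiplicities) are λ = 4 with multiplicity 5.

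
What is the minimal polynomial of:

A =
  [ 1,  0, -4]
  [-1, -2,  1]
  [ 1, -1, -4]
x^3 + 5*x^2 + 7*x + 3

The characteristic polynomial is χ_A(x) = (x + 1)^2*(x + 3), so the eigenvalues are known. The minimal polynomial is
  m_A(x) = Π_λ (x − λ)^{k_λ}
where k_λ is the size of the *largest* Jordan block for λ (equivalently, the smallest k with (A − λI)^k v = 0 for every generalised eigenvector v of λ).

  λ = -3: largest Jordan block has size 1, contributing (x + 3)
  λ = -1: largest Jordan block has size 2, contributing (x + 1)^2

So m_A(x) = (x + 1)^2*(x + 3) = x^3 + 5*x^2 + 7*x + 3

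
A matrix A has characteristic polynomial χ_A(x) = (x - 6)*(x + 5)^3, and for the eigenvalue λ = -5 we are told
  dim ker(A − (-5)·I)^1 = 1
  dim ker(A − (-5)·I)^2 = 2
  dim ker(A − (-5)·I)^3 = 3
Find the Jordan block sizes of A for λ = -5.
Block sizes for λ = -5: [3]

From the dimensions of kernels of powers, the number of Jordan blocks of size at least j is d_j − d_{j−1} where d_j = dim ker(N^j) (with d_0 = 0). Computing the differences gives [1, 1, 1].
The number of blocks of size exactly k is (#blocks of size ≥ k) − (#blocks of size ≥ k + 1), so the partition is: 1 block(s) of size 3.
In nonincreasing order the block sizes are [3].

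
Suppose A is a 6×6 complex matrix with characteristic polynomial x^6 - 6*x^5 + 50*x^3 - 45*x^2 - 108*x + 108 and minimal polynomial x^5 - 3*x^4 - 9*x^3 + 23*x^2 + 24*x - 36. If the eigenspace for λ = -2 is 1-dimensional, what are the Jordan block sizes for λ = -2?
Block sizes for λ = -2: [2]

Step 1 — from the characteristic polynomial, algebraic multiplicity of λ = -2 is 2. From dim ker(A − (-2)·I) = 1, there are exactly 1 Jordan blocks for λ = -2.
Step 2 — from the minimal polynomial, the factor (x + 2)^2 tells us the largest block for λ = -2 has size 2.
Step 3 — with total size 2, 1 blocks, and largest block 2, the block sizes (in nonincreasing order) are [2].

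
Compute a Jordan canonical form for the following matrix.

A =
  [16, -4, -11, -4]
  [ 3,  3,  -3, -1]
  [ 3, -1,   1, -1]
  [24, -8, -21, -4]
J_3(4) ⊕ J_1(4)

The characteristic polynomial is
  det(x·I − A) = x^4 - 16*x^3 + 96*x^2 - 256*x + 256 = (x - 4)^4

Eigenvalues and multiplicities (the geometric multiplicity of λ is n − rank(A − λI), which equals the number of Jordan blocks for λ):
  λ = 4: algebraic multiplicity = 4, geometric multiplicity = 2

Determining the block sizes for each eigenvalue:
  λ = 4: with am = 4 and gm = 2, the partition is not yet determined (e.g. several partitions of 4 into 2 parts exist). Let N = A − (4)·I. Computing rank(N^1) = 2, rank(N^2) = 1, rank(N^3) = 0; the number of blocks of size ≥ j is rank(N^{j−1}) − rank(N^j), giving [2, 1, 1]. So we have 1 block(s) of size 3, 1 block(s) of size 1 → block sizes [3, 1]

Assembling the blocks gives a Jordan form
J =
  [4, 1, 0, 0]
  [0, 4, 1, 0]
  [0, 0, 4, 0]
  [0, 0, 0, 4]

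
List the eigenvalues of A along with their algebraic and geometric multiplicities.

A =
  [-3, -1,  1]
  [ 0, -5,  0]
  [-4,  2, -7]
λ = -5: alg = 3, geom = 2

Step 1 — factor the characteristic polynomial to read off the algebraic multiplicities:
  χ_A(x) = (x + 5)^3

Step 2 — compute geometric multiplicities via the rank-nullity identity g(λ) = n − rank(A − λI):
  rank(A − (-5)·I) = 1, so dim ker(A − (-5)·I) = n − 1 = 2

Summary:
  λ = -5: algebraic multiplicity = 3, geometric multiplicity = 2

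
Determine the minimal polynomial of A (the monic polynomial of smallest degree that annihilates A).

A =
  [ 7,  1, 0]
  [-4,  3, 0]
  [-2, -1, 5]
x^2 - 10*x + 25

The characteristic polynomial is χ_A(x) = (x - 5)^3, so the eigenvalues are known. The minimal polynomial is
  m_A(x) = Π_λ (x − λ)^{k_λ}
where k_λ is the size of the *largest* Jordan block for λ (equivalently, the smallest k with (A − λI)^k v = 0 for every generalised eigenvector v of λ).

  λ = 5: largest Jordan block has size 2, contributing (x − 5)^2

So m_A(x) = (x - 5)^2 = x^2 - 10*x + 25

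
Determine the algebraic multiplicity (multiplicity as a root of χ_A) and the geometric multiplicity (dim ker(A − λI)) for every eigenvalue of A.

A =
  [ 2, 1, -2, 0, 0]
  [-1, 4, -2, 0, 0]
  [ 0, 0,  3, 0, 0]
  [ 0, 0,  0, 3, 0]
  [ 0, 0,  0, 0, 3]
λ = 3: alg = 5, geom = 4

Step 1 — factor the characteristic polynomial to read off the algebraic multiplicities:
  χ_A(x) = (x - 3)^5

Step 2 — compute geometric multiplicities via the rank-nullity identity g(λ) = n − rank(A − λI):
  rank(A − (3)·I) = 1, so dim ker(A − (3)·I) = n − 1 = 4

Summary:
  λ = 3: algebraic multiplicity = 5, geometric multiplicity = 4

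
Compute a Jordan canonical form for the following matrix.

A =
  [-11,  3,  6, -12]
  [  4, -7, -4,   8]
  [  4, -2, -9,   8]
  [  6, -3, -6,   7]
J_2(-5) ⊕ J_1(-5) ⊕ J_1(-5)

The characteristic polynomial is
  det(x·I − A) = x^4 + 20*x^3 + 150*x^2 + 500*x + 625 = (x + 5)^4

Eigenvalues and multiplicities (the geometric multiplicity of λ is n − rank(A − λI), which equals the number of Jordan blocks for λ):
  λ = -5: algebraic multiplicity = 4, geometric multiplicity = 3

Determining the block sizes for each eigenvalue:
  λ = -5: 3 blocks summing to 4 forces exactly one block of size 2 and the rest size 1 → block sizes [2, 1, 1]

Assembling the blocks gives a Jordan form
J =
  [-5,  1,  0,  0]
  [ 0, -5,  0,  0]
  [ 0,  0, -5,  0]
  [ 0,  0,  0, -5]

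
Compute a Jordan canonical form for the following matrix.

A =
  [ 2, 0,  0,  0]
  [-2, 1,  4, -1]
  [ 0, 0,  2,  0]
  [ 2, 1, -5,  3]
J_3(2) ⊕ J_1(2)

The characteristic polynomial is
  det(x·I − A) = x^4 - 8*x^3 + 24*x^2 - 32*x + 16 = (x - 2)^4

Eigenvalues and multiplicities (the geometric multiplicity of λ is n − rank(A − λI), which equals the number of Jordan blocks for λ):
  λ = 2: algebraic multiplicity = 4, geometric multiplicity = 2

Determining the block sizes for each eigenvalue:
  λ = 2: with am = 4 and gm = 2, the partition is not yet determined (e.g. several partitions of 4 into 2 parts exist). Let N = A − (2)·I. Computing rank(N^1) = 2, rank(N^2) = 1, rank(N^3) = 0; the number of blocks of size ≥ j is rank(N^{j−1}) − rank(N^j), giving [2, 1, 1]. So we have 1 block(s) of size 3, 1 block(s) of size 1 → block sizes [3, 1]

Assembling the blocks gives a Jordan form
J =
  [2, 1, 0, 0]
  [0, 2, 1, 0]
  [0, 0, 2, 0]
  [0, 0, 0, 2]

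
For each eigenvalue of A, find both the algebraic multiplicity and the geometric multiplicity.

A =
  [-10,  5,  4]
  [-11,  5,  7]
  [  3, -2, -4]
λ = -3: alg = 3, geom = 1

Step 1 — factor the characteristic polynomial to read off the algebraic multiplicities:
  χ_A(x) = (x + 3)^3

Step 2 — compute geometric multiplicities via the rank-nullity identity g(λ) = n − rank(A − λI):
  rank(A − (-3)·I) = 2, so dim ker(A − (-3)·I) = n − 2 = 1

Summary:
  λ = -3: algebraic multiplicity = 3, geometric multiplicity = 1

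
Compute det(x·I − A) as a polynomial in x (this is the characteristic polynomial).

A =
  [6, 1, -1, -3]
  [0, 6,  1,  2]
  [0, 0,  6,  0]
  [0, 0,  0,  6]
x^4 - 24*x^3 + 216*x^2 - 864*x + 1296

Expanding det(x·I − A) (e.g. by cofactor expansion or by noting that A is similar to its Jordan form J, which has the same characteristic polynomial as A) gives
  χ_A(x) = x^4 - 24*x^3 + 216*x^2 - 864*x + 1296
which factors as (x - 6)^4. The eigenvalues (with algebraic multiplicities) are λ = 6 with multiplicity 4.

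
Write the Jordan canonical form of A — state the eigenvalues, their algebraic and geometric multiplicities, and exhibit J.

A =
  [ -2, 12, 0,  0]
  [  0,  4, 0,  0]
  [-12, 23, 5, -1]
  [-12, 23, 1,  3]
J_1(-2) ⊕ J_2(4) ⊕ J_1(4)

The characteristic polynomial is
  det(x·I − A) = x^4 - 10*x^3 + 24*x^2 + 32*x - 128 = (x - 4)^3*(x + 2)

Eigenvalues and multiplicities (the geometric multiplicity of λ is n − rank(A − λI), which equals the number of Jordan blocks for λ):
  λ = -2: algebraic multiplicity = 1, geometric multiplicity = 1
  λ = 4: algebraic multiplicity = 3, geometric multiplicity = 2

Determining the block sizes for each eigenvalue:
  λ = -2: one block (gm = 1), so the single block has size am = 1 → block sizes [1]
  λ = 4: 2 blocks summing to 3 forces exactly one block of size 2 and the rest size 1 → block sizes [2, 1]

Assembling the blocks gives a Jordan form
J =
  [-2, 0, 0, 0]
  [ 0, 4, 1, 0]
  [ 0, 0, 4, 0]
  [ 0, 0, 0, 4]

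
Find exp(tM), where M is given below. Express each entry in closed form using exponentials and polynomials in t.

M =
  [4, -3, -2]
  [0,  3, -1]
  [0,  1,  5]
e^{tM} =
  [exp(4*t), t^2*exp(4*t)/2 - 3*t*exp(4*t), t^2*exp(4*t)/2 - 2*t*exp(4*t)]
  [0, -t*exp(4*t) + exp(4*t), -t*exp(4*t)]
  [0, t*exp(4*t), t*exp(4*t) + exp(4*t)]

Strategy: write M = P · J · P⁻¹ where J is a Jordan canonical form, so e^{tM} = P · e^{tJ} · P⁻¹, and e^{tJ} can be computed block-by-block.

M has Jordan form
J =
  [4, 1, 0]
  [0, 4, 1]
  [0, 0, 4]
(up to reordering of blocks).

Per-block formulas:
  For a 3×3 Jordan block J_3(4): exp(t · J_3(4)) = e^(4t)·(I + t·N + (t^2/2)·N^2), where N is the 3×3 nilpotent shift.

After assembling e^{tJ} and conjugating by P, we get:

e^{tM} =
  [exp(4*t), t^2*exp(4*t)/2 - 3*t*exp(4*t), t^2*exp(4*t)/2 - 2*t*exp(4*t)]
  [0, -t*exp(4*t) + exp(4*t), -t*exp(4*t)]
  [0, t*exp(4*t), t*exp(4*t) + exp(4*t)]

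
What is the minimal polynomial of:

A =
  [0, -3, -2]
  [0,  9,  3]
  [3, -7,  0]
x^3 - 9*x^2 + 27*x - 27

The characteristic polynomial is χ_A(x) = (x - 3)^3, so the eigenvalues are known. The minimal polynomial is
  m_A(x) = Π_λ (x − λ)^{k_λ}
where k_λ is the size of the *largest* Jordan block for λ (equivalently, the smallest k with (A − λI)^k v = 0 for every generalised eigenvector v of λ).

  λ = 3: largest Jordan block has size 3, contributing (x − 3)^3

So m_A(x) = (x - 3)^3 = x^3 - 9*x^2 + 27*x - 27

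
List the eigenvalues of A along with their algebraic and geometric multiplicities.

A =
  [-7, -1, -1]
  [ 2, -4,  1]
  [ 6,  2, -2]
λ = -5: alg = 1, geom = 1; λ = -4: alg = 2, geom = 1

Step 1 — factor the characteristic polynomial to read off the algebraic multiplicities:
  χ_A(x) = (x + 4)^2*(x + 5)

Step 2 — compute geometric multiplicities via the rank-nullity identity g(λ) = n − rank(A − λI):
  rank(A − (-5)·I) = 2, so dim ker(A − (-5)·I) = n − 2 = 1
  rank(A − (-4)·I) = 2, so dim ker(A − (-4)·I) = n − 2 = 1

Summary:
  λ = -5: algebraic multiplicity = 1, geometric multiplicity = 1
  λ = -4: algebraic multiplicity = 2, geometric multiplicity = 1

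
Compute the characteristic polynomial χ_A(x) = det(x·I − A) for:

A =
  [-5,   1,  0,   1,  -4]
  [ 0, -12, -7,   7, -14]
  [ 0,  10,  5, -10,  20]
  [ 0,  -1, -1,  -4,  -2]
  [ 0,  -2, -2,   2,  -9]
x^5 + 25*x^4 + 250*x^3 + 1250*x^2 + 3125*x + 3125

Expanding det(x·I − A) (e.g. by cofactor expansion or by noting that A is similar to its Jordan form J, which has the same characteristic polynomial as A) gives
  χ_A(x) = x^5 + 25*x^4 + 250*x^3 + 1250*x^2 + 3125*x + 3125
which factors as (x + 5)^5. The eigenvalues (with algebraic multiplicities) are λ = -5 with multiplicity 5.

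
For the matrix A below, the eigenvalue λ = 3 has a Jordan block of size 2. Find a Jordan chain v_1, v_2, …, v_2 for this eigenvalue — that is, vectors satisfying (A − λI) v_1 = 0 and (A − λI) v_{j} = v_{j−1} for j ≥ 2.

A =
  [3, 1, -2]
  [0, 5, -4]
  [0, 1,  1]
A Jordan chain for λ = 3 of length 2:
v_1 = (1, 2, 1)ᵀ
v_2 = (0, 1, 0)ᵀ

Let N = A − (3)·I. We want v_2 with N^2 v_2 = 0 but N^1 v_2 ≠ 0; then v_{j-1} := N · v_j for j = 2, …, 2.

Pick v_2 = (0, 1, 0)ᵀ.
Then v_1 = N · v_2 = (1, 2, 1)ᵀ.

Sanity check: (A − (3)·I) v_1 = (0, 0, 0)ᵀ = 0. ✓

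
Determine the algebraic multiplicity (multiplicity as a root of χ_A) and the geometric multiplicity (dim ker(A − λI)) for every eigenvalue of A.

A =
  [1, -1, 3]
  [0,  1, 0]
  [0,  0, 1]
λ = 1: alg = 3, geom = 2

Step 1 — factor the characteristic polynomial to read off the algebraic multiplicities:
  χ_A(x) = (x - 1)^3

Step 2 — compute geometric multiplicities via the rank-nullity identity g(λ) = n − rank(A − λI):
  rank(A − (1)·I) = 1, so dim ker(A − (1)·I) = n − 1 = 2

Summary:
  λ = 1: algebraic multiplicity = 3, geometric multiplicity = 2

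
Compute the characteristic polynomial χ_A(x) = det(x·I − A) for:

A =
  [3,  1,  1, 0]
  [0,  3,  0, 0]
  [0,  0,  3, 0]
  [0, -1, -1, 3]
x^4 - 12*x^3 + 54*x^2 - 108*x + 81

Expanding det(x·I − A) (e.g. by cofactor expansion or by noting that A is similar to its Jordan form J, which has the same characteristic polynomial as A) gives
  χ_A(x) = x^4 - 12*x^3 + 54*x^2 - 108*x + 81
which factors as (x - 3)^4. The eigenvalues (with algebraic multiplicities) are λ = 3 with multiplicity 4.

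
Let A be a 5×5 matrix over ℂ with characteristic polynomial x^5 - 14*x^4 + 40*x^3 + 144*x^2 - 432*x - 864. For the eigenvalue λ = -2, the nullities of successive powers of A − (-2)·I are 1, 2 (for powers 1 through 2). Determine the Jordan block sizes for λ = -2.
Block sizes for λ = -2: [2]

From the dimensions of kernels of powers, the number of Jordan blocks of size at least j is d_j − d_{j−1} where d_j = dim ker(N^j) (with d_0 = 0). Computing the differences gives [1, 1].
The number of blocks of size exactly k is (#blocks of size ≥ k) − (#blocks of size ≥ k + 1), so the partition is: 1 block(s) of size 2.
In nonincreasing order the block sizes are [2].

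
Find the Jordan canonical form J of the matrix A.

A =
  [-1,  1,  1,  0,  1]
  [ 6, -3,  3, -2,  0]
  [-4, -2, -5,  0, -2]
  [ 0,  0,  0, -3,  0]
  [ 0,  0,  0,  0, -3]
J_3(-3) ⊕ J_1(-3) ⊕ J_1(-3)

The characteristic polynomial is
  det(x·I − A) = x^5 + 15*x^4 + 90*x^3 + 270*x^2 + 405*x + 243 = (x + 3)^5

Eigenvalues and multiplicities (the geometric multiplicity of λ is n − rank(A − λI), which equals the number of Jordan blocks for λ):
  λ = -3: algebraic multiplicity = 5, geometric multiplicity = 3

Determining the block sizes for each eigenvalue:
  λ = -3: with am = 5 and gm = 3, the partition is not yet determined (e.g. several partitions of 5 into 3 parts exist). Let N = A − (-3)·I. Computing rank(N^1) = 2, rank(N^2) = 1, rank(N^3) = 0; the number of blocks of size ≥ j is rank(N^{j−1}) − rank(N^j), giving [3, 1, 1]. So we have 1 block(s) of size 3, 2 block(s) of size 1 → block sizes [3, 1, 1]

Assembling the blocks gives a Jordan form
J =
  [-3,  1,  0,  0,  0]
  [ 0, -3,  1,  0,  0]
  [ 0,  0, -3,  0,  0]
  [ 0,  0,  0, -3,  0]
  [ 0,  0,  0,  0, -3]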